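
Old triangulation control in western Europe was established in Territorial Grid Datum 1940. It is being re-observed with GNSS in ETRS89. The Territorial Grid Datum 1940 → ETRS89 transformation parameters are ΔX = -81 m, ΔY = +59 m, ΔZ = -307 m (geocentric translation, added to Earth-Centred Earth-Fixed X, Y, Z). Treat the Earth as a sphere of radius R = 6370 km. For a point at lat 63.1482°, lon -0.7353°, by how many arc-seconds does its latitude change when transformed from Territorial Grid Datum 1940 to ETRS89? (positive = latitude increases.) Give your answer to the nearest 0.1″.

Δφ = -2.1″

sin φ = 0.892178, cos φ = 0.451684, sin λ = -0.012833, cos λ = 0.999918.
North component: ΔN = −sin φ cos λ·ΔX − sin φ sin λ·ΔY + cos φ·ΔZ = −(0.892178)(0.999918)(-81) − (0.892178)(-0.012833)(59) + (0.451684)(-307) = -65.73 m.
1° of latitude spans πR/180 = 111177 m, so Δφ = -65.73 / 111177 × 3600 = -2.128″.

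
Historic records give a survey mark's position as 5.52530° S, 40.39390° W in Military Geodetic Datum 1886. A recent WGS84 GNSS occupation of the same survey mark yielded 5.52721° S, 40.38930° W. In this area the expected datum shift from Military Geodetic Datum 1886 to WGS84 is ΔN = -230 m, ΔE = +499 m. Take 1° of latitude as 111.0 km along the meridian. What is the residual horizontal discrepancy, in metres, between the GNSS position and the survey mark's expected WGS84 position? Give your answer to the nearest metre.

20 m

Observed coordinate differences: Δφ = -0.00191°, Δλ = +0.00460°.
Converting to metres (1° lat = 111000 m, cos φ = 0.995354): observed ΔN = -212.0 m, observed ΔE = 508.2 m.
Subtracting the expected shift leaves a residual of -212.0 − (-230) = 18.0 m north and 508.2 − (499) = 9.2 m east.
Residual distance = √(18.0² + 9.2²) = 20.2 m.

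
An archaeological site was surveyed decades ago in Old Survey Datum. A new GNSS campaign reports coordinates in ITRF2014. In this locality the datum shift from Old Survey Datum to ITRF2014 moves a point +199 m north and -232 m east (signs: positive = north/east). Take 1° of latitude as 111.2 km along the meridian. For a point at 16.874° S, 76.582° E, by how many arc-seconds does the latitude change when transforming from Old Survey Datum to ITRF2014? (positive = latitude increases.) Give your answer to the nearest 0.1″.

Δφ = 6.4″

1° of latitude = 111.2 km, so Δφ = 199.0 / 111200 = 0.0017896° = 6.442″.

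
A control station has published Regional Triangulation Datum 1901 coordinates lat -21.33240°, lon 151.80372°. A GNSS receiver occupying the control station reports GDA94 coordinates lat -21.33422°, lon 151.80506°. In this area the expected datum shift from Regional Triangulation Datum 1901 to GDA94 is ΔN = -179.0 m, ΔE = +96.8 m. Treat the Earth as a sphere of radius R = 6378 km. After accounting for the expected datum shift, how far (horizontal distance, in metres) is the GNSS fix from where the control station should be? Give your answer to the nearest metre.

Observed coordinate differences: Δφ = -0.00182°, Δλ = +0.00134°.
Converting to metres (1° lat = 111317 m, cos φ = 0.931486): observed ΔN = -202.6 m, observed ΔE = 138.9 m.
Subtracting the expected shift leaves a residual of -202.6 − (-179.0) = -23.6 m north and 138.9 − (96.8) = 42.1 m east.
Residual distance = √((-23.6)² + 42.1²) = 48.3 m.

48 m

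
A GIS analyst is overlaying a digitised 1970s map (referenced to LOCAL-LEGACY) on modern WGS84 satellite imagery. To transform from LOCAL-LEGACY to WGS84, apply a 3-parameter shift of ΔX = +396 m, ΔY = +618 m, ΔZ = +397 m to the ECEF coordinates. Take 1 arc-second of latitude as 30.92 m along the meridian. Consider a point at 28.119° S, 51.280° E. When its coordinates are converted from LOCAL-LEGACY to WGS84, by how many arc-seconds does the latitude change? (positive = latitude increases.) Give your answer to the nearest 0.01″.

sin φ = -0.471304, cos φ = 0.881971, sin λ = 0.780212, cos λ = 0.625515.
North component: ΔN = −sin φ cos λ·ΔX − sin φ sin λ·ΔY + cos φ·ΔZ = −(-0.471304)(0.625515)(396) − (-0.471304)(0.780212)(618) + (0.881971)(397) = 694.14 m.
1° of latitude spans 3600 × 30.92 = 111312 m, so Δφ = 694.14 / 111312 × 3600 = 22.449″.

Δφ = 22.45″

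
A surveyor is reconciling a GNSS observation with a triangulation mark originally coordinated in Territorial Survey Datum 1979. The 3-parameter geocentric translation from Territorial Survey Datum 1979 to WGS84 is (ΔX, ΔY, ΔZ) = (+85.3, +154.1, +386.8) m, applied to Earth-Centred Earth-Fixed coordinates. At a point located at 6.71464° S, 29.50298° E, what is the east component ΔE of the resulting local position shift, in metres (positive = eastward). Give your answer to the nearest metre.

ΔE = 92 m

At φ = -6.71464°, λ = 29.50298°: sin φ = -0.116925, cos φ = 0.993141, sin λ = 0.492469, cos λ = 0.870330.
ΔE = −sin λ·ΔX + cos λ·ΔY = −(0.492469)·(85.3) + (0.870330)·(154.1) = 92.11 m.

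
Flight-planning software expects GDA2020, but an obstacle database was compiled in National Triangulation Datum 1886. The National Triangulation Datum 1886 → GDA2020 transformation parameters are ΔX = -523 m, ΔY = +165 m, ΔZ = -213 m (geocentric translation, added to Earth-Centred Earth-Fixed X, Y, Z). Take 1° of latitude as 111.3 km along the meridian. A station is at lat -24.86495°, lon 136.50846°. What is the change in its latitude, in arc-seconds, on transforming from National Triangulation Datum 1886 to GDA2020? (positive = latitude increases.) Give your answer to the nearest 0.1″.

Δφ = 0.5″

sin φ = -0.420481, cos φ = 0.907301, sin λ = 0.688247, cos λ = -0.725476.
North component: ΔN = −sin φ cos λ·ΔX − sin φ sin λ·ΔY + cos φ·ΔZ = −(-0.420481)(-0.725476)(-523) − (-0.420481)(0.688247)(165) + (0.907301)(-213) = 14.04 m.
1° of latitude spans 111300 m, so Δφ = 14.04 / 111300 × 3600 = 0.454″.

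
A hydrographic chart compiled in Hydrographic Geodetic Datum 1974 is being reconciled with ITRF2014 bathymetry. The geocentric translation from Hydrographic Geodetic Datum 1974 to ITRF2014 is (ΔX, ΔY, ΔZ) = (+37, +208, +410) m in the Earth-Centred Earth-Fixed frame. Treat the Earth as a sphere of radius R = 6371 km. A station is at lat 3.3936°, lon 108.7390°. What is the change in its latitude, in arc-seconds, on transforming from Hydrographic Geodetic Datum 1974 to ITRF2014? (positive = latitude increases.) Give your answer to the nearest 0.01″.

Δφ = 12.90″

sin φ = 0.059195, cos φ = 0.998246, sin λ = 0.946992, cos λ = -0.321258.
North component: ΔN = −sin φ cos λ·ΔX − sin φ sin λ·ΔY + cos φ·ΔZ = −(0.059195)(-0.321258)(37) − (0.059195)(0.946992)(208) + (0.998246)(410) = 398.32 m.
1° of latitude spans πR/180 = 111195 m, so Δφ = 398.32 / 111195 × 3600 = 12.896″.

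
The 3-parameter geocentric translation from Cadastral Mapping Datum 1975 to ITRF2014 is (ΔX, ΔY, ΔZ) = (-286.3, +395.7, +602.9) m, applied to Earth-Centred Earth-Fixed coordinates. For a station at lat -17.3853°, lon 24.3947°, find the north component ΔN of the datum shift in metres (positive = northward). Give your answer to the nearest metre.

ΔN = 546 m

The local north axis is (−sin φ cos λ, −sin φ sin λ, cos φ), giving ΔN = -77.908 + 48.833 + 575.358 = 546.28 m.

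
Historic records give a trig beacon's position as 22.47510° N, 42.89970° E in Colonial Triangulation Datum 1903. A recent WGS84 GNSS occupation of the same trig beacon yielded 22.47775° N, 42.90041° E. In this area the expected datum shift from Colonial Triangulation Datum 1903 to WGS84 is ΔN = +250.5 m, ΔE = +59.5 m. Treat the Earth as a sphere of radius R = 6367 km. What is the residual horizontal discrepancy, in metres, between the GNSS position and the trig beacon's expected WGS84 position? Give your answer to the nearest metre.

46 m

Observed coordinate differences: Δφ = +0.00265°, Δλ = +0.00071°.
Converting to metres (1° lat = 111125 m, cos φ = 0.924046): observed ΔN = 294.5 m, observed ΔE = 72.9 m.
Subtracting the expected shift leaves a residual of 294.5 − (250.5) = 44.0 m north and 72.9 − (59.5) = 13.4 m east.
Residual distance = √(44.0² + 13.4²) = 46.0 m.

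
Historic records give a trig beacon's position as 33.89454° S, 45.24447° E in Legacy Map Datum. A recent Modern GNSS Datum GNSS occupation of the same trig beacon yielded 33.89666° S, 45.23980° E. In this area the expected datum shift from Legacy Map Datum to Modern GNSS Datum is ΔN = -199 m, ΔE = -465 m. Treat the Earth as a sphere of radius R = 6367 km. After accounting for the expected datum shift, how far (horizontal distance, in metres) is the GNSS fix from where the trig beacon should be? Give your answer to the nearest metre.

Observed coordinate differences: Δφ = -0.00212°, Δλ = -0.00467°.
Converting to metres (1° lat = 111125 m, cos φ = 0.830065): observed ΔN = -235.6 m, observed ΔE = -430.8 m.
Subtracting the expected shift leaves a residual of -235.6 − (-199) = -36.6 m north and -430.8 − (-465) = 34.2 m east.
Residual distance = √((-36.6)² + 34.2²) = 50.1 m.

50 m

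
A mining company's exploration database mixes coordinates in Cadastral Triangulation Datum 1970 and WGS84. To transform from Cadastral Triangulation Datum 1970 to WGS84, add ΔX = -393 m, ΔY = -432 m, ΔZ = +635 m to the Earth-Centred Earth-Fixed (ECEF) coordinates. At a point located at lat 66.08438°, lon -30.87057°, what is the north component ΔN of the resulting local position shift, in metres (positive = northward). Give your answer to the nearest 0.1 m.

At φ = 66.08438°, λ = -30.87057°: sin φ = 0.914143, cos φ = 0.405391, sin λ = -0.513100, cos λ = 0.858329.
ΔN = −sin φ cos λ·ΔX − sin φ sin λ·ΔY + cos φ·ΔZ = −(0.914143)(0.858329)(-393) − (0.914143)(-0.513100)(-432) + (0.405391)(635) = 363.16 m.

ΔN = 363.2 m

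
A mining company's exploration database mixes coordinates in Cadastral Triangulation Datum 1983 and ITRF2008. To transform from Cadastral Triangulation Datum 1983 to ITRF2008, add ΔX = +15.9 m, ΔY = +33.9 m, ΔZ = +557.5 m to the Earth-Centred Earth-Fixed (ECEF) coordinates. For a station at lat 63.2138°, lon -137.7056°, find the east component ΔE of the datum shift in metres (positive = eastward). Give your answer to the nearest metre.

ΔE = -14 m

The local east axis at (φ, λ) is (−sin λ, cos λ, 0), so ΔE = −sin(-137.7056°)·15.9 + cos(-137.7056°)·33.9 = -14.38 m.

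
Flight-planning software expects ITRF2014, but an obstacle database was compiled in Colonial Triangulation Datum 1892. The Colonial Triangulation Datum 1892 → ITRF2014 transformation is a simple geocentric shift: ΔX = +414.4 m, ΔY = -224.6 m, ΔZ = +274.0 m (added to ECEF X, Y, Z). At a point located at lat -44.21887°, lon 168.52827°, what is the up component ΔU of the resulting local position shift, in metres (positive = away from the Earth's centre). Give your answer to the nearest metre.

The local up (radial) axis is (cos φ cos λ, cos φ sin λ, sin φ), giving ΔU = -291.060 − 32.014 − 191.088 = -514.16 m.

ΔU = -514 m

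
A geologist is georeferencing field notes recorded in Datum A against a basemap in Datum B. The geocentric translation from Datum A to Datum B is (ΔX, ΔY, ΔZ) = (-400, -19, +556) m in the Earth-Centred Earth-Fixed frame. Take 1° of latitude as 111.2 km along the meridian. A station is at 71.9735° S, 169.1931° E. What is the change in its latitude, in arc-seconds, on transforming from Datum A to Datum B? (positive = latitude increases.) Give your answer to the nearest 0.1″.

sin φ = -0.950913, cos φ = 0.309457, sin λ = 0.187500, cos λ = -0.982265.
North component: ΔN = −sin φ cos λ·ΔX − sin φ sin λ·ΔY + cos φ·ΔZ = −(-0.950913)(-0.982265)(-400) − (-0.950913)(0.187500)(-19) + (0.309457)(556) = 542.29 m.
1° of latitude spans 111200 m, so Δφ = 542.29 / 111200 × 3600 = 17.556″.

Δφ = 17.6″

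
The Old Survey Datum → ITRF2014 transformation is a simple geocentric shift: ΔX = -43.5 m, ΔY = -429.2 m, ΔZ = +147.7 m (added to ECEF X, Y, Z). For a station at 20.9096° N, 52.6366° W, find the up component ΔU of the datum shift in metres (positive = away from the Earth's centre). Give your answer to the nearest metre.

At φ = 20.9096°, λ = -52.6366°: sin φ = 0.356895, cos φ = 0.934145, sin λ = -0.794802, cos λ = 0.606868.
ΔU = cos φ cos λ·ΔX + cos φ sin λ·ΔY + sin φ·ΔZ = (0.934145)(0.606868)(-43.5) + (0.934145)(-0.794802)(-429.2) + (0.356895)(147.7) = 346.72 m.

ΔU = 347 m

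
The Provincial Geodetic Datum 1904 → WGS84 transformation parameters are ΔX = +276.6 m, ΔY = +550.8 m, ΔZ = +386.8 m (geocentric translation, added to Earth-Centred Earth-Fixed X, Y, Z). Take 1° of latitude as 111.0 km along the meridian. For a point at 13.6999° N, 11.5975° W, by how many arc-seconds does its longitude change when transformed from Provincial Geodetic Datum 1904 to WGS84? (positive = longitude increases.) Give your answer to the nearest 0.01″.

Δλ = 19.87″

sin φ = 0.236836, cos φ = 0.971550, sin λ = -0.201035, cos λ = 0.979584.
East component: ΔE = −sin λ·ΔX + cos λ·ΔY = −(-0.201035)(276.6) + (0.979584)(550.8) = 595.16 m.
1° of latitude spans 111000 m; at latitude φ, 1° of longitude spans that × cos φ = 107842.0 m, so Δλ = 595.16 / 107842.0 × 3600 = 19.868″.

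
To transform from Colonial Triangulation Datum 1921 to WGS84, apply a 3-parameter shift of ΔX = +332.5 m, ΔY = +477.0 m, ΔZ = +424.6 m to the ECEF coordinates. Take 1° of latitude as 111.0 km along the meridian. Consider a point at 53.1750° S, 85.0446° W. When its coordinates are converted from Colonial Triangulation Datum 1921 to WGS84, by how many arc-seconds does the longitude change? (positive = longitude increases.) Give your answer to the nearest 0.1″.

sin φ = -0.800470, cos φ = 0.599373, sin λ = -0.996262, cos λ = 0.086380.
East component: ΔE = −sin λ·ΔX + cos λ·ΔY = −(-0.996262)(332.5) + (0.086380)(477.0) = 372.46 m.
1° of latitude spans 111000 m; at latitude φ, 1° of longitude spans that × cos φ = 66530.4 m, so Δλ = 372.46 / 66530.4 × 3600 = 20.154″.

Δλ = 20.2″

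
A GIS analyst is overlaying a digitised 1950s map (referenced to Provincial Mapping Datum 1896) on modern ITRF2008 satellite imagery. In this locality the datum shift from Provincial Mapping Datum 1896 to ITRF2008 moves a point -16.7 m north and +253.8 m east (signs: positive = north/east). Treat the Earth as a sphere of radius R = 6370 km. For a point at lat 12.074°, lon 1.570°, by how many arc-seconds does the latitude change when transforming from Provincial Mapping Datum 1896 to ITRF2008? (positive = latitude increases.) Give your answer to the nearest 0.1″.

Δφ = -0.5″

On a sphere of radius R, 1 rad of latitude = R, so Δφ = ΔN / R = -16.7 / 6370000 = -2.6217e-06 rad = -0.541″.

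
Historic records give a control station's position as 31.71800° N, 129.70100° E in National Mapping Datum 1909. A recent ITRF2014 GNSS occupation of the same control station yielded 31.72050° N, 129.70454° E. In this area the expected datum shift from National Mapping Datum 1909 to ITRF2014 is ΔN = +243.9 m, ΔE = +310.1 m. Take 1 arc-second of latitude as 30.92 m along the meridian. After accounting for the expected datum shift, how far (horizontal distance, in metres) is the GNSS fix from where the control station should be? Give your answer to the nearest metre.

43 m

Observed coordinate differences: Δφ = +0.00250°, Δλ = +0.00354°.
Converting to metres (1° lat = 111312 m, cos φ = 0.850646): observed ΔN = 278.3 m, observed ΔE = 335.2 m.
Subtracting the expected shift leaves a residual of 278.3 − (243.9) = 34.4 m north and 335.2 − (310.1) = 25.1 m east.
Residual distance = √(34.4² + 25.1²) = 42.6 m.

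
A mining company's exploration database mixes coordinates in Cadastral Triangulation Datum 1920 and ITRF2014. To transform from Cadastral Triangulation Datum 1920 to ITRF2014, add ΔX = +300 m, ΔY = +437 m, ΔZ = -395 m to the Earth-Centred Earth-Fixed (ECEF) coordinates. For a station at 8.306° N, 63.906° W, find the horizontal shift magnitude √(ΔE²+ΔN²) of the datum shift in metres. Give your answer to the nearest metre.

581 m

At φ = 8.306°, λ = -63.906°: sin φ = 0.144460, cos φ = 0.989511, sin λ = -0.898074, cos λ = 0.439845.
ΔE = −sin λ·ΔX + cos λ·ΔY = −(-0.898074)·(300) + (0.439845)·(437) = 461.63 m.
ΔN = −sin φ cos λ·ΔX − sin φ sin λ·ΔY + cos φ·ΔZ = −(0.144460)(0.439845)(300) − (0.144460)(-0.898074)(437) + (0.989511)(-395) = -353.22 m.
Horizontal magnitude = √(ΔE² + ΔN²) = √(461.63² + (-353.22)²) = 581.27 m.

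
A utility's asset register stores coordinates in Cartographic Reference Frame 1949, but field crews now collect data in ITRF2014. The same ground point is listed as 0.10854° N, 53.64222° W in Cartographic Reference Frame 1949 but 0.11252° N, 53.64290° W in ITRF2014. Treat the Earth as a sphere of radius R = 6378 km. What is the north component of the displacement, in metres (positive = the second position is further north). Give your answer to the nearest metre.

Δφ = 0.11252° − 0.10854° = +0.00398°; Δλ = -53.64290° − -53.64222° = -0.00068°.
1° along a meridian = πR/180 = 111317 m.
ΔN = Δφ × 111317 = 443.0 m; ΔE = Δλ × 111317 × cos(0.10854°) = -0.00068 × 111317 × 0.999998 = -75.7 m.

ΔN = 443 m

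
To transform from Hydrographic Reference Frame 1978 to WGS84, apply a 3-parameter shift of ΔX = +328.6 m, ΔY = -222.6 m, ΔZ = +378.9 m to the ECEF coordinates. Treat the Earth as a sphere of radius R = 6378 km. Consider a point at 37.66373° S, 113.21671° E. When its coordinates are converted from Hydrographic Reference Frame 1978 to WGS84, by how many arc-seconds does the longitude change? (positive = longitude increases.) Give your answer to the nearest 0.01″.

sin φ = -0.611026, cos φ = 0.791610, sin λ = 0.919020, cos λ = -0.394210.
East component: ΔE = −sin λ·ΔX + cos λ·ΔY = −(0.919020)(328.6) + (-0.394210)(-222.6) = -214.24 m.
1° of latitude spans πR/180 = 111317 m; at latitude φ, 1° of longitude spans that × cos φ = 88119.8 m, so Δλ = -214.24 / 88119.8 × 3600 = -8.752″.

Δλ = -8.75″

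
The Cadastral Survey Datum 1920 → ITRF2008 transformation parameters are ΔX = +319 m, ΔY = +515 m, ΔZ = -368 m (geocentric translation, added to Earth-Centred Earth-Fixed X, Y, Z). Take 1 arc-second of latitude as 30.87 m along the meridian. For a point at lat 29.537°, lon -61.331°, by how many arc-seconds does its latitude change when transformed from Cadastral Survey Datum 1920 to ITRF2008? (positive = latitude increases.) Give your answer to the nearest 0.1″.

sin φ = 0.492986, cos φ = 0.870038, sin λ = -0.877406, cos λ = 0.479749.
North component: ΔN = −sin φ cos λ·ΔX − sin φ sin λ·ΔY + cos φ·ΔZ = −(0.492986)(0.479749)(319) − (0.492986)(-0.877406)(515) + (0.870038)(-368) = -172.86 m.
1° of latitude spans 3600 × 30.87 = 111132 m, so Δφ = -172.86 / 111132 × 3600 = -5.600″.

Δφ = -5.6″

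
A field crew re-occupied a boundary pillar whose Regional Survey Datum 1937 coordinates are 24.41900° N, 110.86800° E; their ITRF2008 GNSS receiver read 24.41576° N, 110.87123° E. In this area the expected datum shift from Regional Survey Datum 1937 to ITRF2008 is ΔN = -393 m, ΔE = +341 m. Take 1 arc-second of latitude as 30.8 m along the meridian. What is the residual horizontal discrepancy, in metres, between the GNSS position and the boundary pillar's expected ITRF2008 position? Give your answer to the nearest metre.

Observed coordinate differences: Δφ = -0.00324°, Δλ = +0.00323°.
Converting to metres (1° lat = 110880 m, cos φ = 0.910547): observed ΔN = -359.3 m, observed ΔE = 326.1 m.
Subtracting the expected shift leaves a residual of -359.3 − (-393) = 33.7 m north and 326.1 − (341) = -14.9 m east.
Residual distance = √(33.7² + (-14.9)²) = 36.9 m.

37 m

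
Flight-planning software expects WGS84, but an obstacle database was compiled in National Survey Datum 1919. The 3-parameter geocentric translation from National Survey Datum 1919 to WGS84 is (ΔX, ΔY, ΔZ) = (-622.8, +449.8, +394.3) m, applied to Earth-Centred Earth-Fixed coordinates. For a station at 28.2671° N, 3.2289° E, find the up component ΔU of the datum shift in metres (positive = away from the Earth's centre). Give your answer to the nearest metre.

The local up (radial) axis is (cos φ cos λ, cos φ sin λ, sin φ), giving ΔU = -547.660 + 22.314 + 186.734 = -338.61 m.

ΔU = -339 m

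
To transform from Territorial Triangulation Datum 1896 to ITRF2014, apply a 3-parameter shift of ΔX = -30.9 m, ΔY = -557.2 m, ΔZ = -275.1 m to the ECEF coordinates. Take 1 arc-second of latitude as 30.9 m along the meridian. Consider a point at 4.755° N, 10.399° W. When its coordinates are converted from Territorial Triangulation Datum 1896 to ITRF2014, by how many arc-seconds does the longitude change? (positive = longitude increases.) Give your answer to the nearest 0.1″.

sin φ = 0.082895, cos φ = 0.996558, sin λ = -0.180502, cos λ = 0.983575.
East component: ΔE = −sin λ·ΔX + cos λ·ΔY = −(-0.180502)(-30.9) + (0.983575)(-557.2) = -553.63 m.
1° of latitude spans 3600 × 30.90 = 111240 m; at latitude φ, 1° of longitude spans that × cos φ = 110857.1 m, so Δλ = -553.63 / 110857.1 × 3600 = -17.979″.

Δλ = -18.0″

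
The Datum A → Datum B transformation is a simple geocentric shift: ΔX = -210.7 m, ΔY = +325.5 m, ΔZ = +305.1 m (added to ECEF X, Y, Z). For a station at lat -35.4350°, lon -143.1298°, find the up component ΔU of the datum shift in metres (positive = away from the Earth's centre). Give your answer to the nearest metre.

The local up (radial) axis is (cos φ cos λ, cos φ sin λ, sin φ), giving ΔU = 137.338 − 159.126 − 176.891 = -198.68 m.

ΔU = -199 m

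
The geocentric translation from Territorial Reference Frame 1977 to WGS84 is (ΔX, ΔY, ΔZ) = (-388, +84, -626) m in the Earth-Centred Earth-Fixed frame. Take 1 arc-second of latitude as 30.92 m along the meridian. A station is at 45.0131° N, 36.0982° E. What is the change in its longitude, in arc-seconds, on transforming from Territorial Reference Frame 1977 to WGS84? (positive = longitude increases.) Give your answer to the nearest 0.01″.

Δλ = 13.56″

sin φ = 0.707268, cos φ = 0.706945, sin λ = 0.589171, cos λ = 0.808008.
East component: ΔE = −sin λ·ΔX + cos λ·ΔY = −(0.589171)(-388) + (0.808008)(84) = 296.47 m.
1° of latitude spans 3600 × 30.92 = 111312 m; at latitude φ, 1° of longitude spans that × cos φ = 78691.5 m, so Δλ = 296.47 / 78691.5 × 3600 = 13.563″.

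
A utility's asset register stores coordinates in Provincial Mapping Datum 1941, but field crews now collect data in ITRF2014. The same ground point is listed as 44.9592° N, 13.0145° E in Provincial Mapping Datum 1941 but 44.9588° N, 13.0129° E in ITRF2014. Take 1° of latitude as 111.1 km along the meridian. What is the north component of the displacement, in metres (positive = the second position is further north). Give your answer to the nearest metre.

Δφ = 44.9588° − 44.9592° = -0.0004°; Δλ = 13.0129° − 13.0145° = -0.0016°.
ΔN = Δφ × 111100 = -44.4 m; ΔE = Δλ × 111100 × cos(44.9592°) = -0.0016 × 111100 × 0.707610 = -125.8 m.

ΔN = -44 m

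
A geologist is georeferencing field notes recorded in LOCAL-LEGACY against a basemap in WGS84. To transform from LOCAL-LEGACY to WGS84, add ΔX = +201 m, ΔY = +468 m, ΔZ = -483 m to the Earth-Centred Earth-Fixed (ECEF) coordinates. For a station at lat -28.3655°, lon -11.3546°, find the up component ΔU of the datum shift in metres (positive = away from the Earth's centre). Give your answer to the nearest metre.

At φ = -28.3655°, λ = -11.3546°: sin φ = -0.475094, cos φ = 0.879935, sin λ = -0.196881, cos λ = 0.980427.
ΔU = cos φ cos λ·ΔX + cos φ sin λ·ΔY + sin φ·ΔZ = (0.879935)(0.980427)(201) + (0.879935)(-0.196881)(468) + (-0.475094)(-483) = 321.80 m.

ΔU = 322 m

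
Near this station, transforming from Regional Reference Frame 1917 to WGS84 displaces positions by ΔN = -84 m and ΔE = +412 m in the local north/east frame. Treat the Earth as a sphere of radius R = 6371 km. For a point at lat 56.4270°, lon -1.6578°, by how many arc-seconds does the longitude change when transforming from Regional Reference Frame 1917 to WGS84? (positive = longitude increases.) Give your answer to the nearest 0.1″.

At latitude 56.4270°, cos φ = 0.552999.
One radian of longitude at latitude φ spans R cos φ, so Δλ = ΔE / (R cos φ) = 412.0 / (6371000 × 0.552999) = 1.1694e-04 rad = 24.121″.

Δλ = 24.1″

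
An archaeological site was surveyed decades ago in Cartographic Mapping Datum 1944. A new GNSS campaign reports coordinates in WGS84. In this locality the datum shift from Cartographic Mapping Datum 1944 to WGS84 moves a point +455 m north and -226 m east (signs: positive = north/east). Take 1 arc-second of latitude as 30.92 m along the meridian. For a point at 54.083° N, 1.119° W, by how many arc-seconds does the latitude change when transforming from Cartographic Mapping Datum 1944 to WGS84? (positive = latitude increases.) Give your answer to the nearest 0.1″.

Δφ = 14.7″

1″ of latitude = 30.92 m, so Δφ = 455.0 / 30.92 = 14.715″.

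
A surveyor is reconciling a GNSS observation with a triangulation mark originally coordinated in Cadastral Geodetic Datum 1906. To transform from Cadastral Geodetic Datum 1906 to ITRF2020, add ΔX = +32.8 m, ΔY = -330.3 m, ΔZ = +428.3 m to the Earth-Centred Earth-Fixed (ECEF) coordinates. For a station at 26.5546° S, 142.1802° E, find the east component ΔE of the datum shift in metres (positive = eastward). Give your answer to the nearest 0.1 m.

At φ = -26.5546°, λ = 142.1802°: sin φ = -0.447050, cos φ = 0.894509, sin λ = 0.613180, cos λ = -0.789943.
ΔE = −sin λ·ΔX + cos λ·ΔY = −(0.613180)·(32.8) + (-0.789943)·(-330.3) = 240.81 m.

ΔE = 240.8 m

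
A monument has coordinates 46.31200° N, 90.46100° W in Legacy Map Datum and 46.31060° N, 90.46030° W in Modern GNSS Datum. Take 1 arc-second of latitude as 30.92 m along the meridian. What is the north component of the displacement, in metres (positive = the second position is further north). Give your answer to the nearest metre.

ΔN = -156 m

Δφ = 46.31060° − 46.31200° = -0.00140°; Δλ = -90.46030° − -90.46100° = +0.00070°.
1° of latitude = 3600 × 30.92 = 111312 m.
ΔN = Δφ × 111312 = -155.8 m; ΔE = Δλ × 111312 × cos(46.31200°) = +0.00070 × 111312 × 0.690731 = 53.8 m.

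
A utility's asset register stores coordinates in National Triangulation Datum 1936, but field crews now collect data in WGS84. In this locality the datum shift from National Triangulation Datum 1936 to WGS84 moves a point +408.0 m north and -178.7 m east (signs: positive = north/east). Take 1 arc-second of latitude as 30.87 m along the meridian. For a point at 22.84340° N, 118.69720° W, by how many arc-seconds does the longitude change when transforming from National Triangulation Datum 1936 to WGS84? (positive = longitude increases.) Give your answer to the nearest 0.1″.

At latitude 22.84340°, cos φ = 0.921569.
1″ of longitude at this latitude = 30.87 × cos φ = 28.4488 m, so Δλ = -178.7 / 28.4488 = -6.281″.

Δλ = -6.3″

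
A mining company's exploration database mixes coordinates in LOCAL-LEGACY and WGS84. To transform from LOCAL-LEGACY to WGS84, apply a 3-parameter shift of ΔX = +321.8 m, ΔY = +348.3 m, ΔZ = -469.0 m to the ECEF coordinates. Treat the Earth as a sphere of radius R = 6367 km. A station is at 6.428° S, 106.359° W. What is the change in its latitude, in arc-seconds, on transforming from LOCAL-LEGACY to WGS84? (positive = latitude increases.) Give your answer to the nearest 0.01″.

Δφ = -16.64″

sin φ = -0.111955, cos φ = 0.993713, sin λ = -0.959516, cos λ = -0.281655.
North component: ΔN = −sin φ cos λ·ΔX − sin φ sin λ·ΔY + cos φ·ΔZ = −(-0.111955)(-0.281655)(321.8) − (-0.111955)(-0.959516)(348.3) + (0.993713)(-469.0) = -513.61 m.
1° of latitude spans πR/180 = 111125 m, so Δφ = -513.61 / 111125 × 3600 = -16.639″.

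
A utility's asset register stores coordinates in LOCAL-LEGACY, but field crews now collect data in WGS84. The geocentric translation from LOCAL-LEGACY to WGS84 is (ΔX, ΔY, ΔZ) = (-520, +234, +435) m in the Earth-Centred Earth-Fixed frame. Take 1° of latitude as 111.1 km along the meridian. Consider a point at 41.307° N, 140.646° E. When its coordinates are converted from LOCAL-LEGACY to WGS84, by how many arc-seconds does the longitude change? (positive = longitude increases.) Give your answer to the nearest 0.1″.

sin φ = 0.660093, cos φ = 0.751183, sin λ = 0.634110, cos λ = -0.773243.
East component: ΔE = −sin λ·ΔX + cos λ·ΔY = −(0.634110)(-520) + (-0.773243)(234) = 148.80 m.
1° of latitude spans 111100 m; at latitude φ, 1° of longitude spans that × cos φ = 83456.5 m, so Δλ = 148.80 / 83456.5 × 3600 = 6.419″.

Δλ = 6.4″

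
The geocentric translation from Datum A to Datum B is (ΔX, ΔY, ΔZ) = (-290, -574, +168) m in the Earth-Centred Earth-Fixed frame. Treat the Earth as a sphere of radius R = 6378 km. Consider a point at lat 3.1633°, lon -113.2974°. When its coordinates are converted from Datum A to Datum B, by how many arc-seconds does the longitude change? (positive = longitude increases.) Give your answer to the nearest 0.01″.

sin φ = 0.055182, cos φ = 0.998476, sin λ = -0.918464, cos λ = -0.395504.
East component: ΔE = −sin λ·ΔX + cos λ·ΔY = −(-0.918464)(-290) + (-0.395504)(-574) = -39.34 m.
1° of latitude spans πR/180 = 111317 m; at latitude φ, 1° of longitude spans that × cos φ = 111147.5 m, so Δλ = -39.34 / 111147.5 × 3600 = -1.274″.

Δλ = -1.27″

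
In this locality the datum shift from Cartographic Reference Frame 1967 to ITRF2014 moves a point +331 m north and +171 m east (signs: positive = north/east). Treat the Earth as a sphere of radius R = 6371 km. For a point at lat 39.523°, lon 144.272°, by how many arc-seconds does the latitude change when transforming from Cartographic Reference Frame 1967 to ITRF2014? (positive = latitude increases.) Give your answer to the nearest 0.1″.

Δφ = 10.7″

On a sphere of radius R, 1 rad of latitude = R, so Δφ = ΔN / R = 331.0 / 6371000 = 5.1954e-05 rad = 10.716″.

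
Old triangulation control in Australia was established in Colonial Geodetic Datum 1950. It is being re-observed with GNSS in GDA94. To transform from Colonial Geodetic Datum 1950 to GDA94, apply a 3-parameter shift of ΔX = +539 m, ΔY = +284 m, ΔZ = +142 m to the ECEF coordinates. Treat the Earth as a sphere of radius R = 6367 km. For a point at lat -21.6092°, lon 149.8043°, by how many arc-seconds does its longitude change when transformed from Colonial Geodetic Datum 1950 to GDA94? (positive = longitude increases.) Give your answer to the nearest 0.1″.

Δλ = -18.0″

sin φ = -0.368274, cos φ = 0.929717, sin λ = 0.502955, cos λ = -0.864313.
East component: ΔE = −sin λ·ΔX + cos λ·ΔY = −(0.502955)(539) + (-0.864313)(284) = -516.56 m.
1° of latitude spans πR/180 = 111125 m; at latitude φ, 1° of longitude spans that × cos φ = 103314.9 m, so Δλ = -516.56 / 103314.9 × 3600 = -17.999″.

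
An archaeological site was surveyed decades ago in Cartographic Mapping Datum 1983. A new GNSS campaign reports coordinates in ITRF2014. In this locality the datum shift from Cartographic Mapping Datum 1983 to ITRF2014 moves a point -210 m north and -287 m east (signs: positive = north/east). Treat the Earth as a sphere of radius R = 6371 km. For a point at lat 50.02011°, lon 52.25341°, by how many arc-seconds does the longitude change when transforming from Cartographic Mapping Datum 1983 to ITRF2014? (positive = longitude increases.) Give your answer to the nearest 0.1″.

Δλ = -14.5″

At latitude 50.02011°, cos φ = 0.642519.
One radian of longitude at latitude φ spans R cos φ, so Δλ = ΔE / (R cos φ) = -287.0 / (6371000 × 0.642519) = -7.0111e-05 rad = -14.462″.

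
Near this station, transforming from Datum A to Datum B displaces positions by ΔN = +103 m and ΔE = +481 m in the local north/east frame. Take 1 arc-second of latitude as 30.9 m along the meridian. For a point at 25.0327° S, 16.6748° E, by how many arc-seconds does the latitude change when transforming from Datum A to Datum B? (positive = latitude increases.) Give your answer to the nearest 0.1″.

Δφ = 3.3″

1″ of latitude = 30.90 m, so Δφ = 103.0 / 30.90 = 3.333″.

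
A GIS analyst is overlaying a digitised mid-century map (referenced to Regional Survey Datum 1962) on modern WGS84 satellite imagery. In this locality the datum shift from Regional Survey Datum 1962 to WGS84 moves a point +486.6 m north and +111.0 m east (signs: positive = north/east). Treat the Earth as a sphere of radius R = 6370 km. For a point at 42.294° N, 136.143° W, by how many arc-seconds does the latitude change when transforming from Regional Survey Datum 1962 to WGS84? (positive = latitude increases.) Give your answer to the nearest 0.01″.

Δφ = 15.76″

On a sphere of radius R, 1 rad of latitude = R, so Δφ = ΔN / R = 486.6 / 6370000 = 7.6389e-05 rad = 15.756″.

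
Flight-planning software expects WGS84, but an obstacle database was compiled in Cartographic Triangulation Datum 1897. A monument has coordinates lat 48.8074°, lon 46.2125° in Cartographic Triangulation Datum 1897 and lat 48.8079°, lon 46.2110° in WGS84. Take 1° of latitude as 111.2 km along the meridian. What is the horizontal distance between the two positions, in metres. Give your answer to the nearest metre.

Δφ = 48.8079° − 48.8074° = +0.0005°; Δλ = 46.2110° − 46.2125° = -0.0015°.
ΔN = Δφ × 111200 = 55.6 m; ΔE = Δλ × 111200 × cos(48.8074°) = -0.0015 × 111200 × 0.658592 = -109.9 m.
Distance = √(ΔE² + ΔN²) = √((-109.9)² + 55.6²) = 123.1 m.

123 m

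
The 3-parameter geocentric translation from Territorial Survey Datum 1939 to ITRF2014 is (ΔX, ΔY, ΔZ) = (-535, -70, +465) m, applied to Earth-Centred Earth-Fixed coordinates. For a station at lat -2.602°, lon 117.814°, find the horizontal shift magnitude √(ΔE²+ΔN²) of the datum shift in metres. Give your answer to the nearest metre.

693 m

The local east axis at (φ, λ) is (−sin λ, cos λ, 0), so ΔE = −sin(117.814°)·(-535) + cos(117.814°)·(-70) = 505.85 m.
The local north axis is (−sin φ cos λ, −sin φ sin λ, cos φ), giving ΔN = 11.333 − 2.811 + 464.521 = 473.04 m.
Horizontal magnitude = √(ΔE² + ΔN²) = √(505.85² + 473.04²) = 692.57 m.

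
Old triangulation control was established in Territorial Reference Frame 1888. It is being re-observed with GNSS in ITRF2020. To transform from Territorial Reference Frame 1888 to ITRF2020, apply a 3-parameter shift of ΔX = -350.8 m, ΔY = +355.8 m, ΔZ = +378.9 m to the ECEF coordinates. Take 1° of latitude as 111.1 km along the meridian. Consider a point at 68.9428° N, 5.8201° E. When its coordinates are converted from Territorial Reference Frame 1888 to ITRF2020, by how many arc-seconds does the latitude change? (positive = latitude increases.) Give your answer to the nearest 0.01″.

sin φ = 0.933222, cos φ = 0.359300, sin λ = 0.101405, cos λ = 0.994845.
North component: ΔN = −sin φ cos λ·ΔX − sin φ sin λ·ΔY + cos φ·ΔZ = −(0.933222)(0.994845)(-350.8) − (0.933222)(0.101405)(355.8) + (0.359300)(378.9) = 428.15 m.
1° of latitude spans 111100 m, so Δφ = 428.15 / 111100 × 3600 = 13.874″.

Δφ = 13.87″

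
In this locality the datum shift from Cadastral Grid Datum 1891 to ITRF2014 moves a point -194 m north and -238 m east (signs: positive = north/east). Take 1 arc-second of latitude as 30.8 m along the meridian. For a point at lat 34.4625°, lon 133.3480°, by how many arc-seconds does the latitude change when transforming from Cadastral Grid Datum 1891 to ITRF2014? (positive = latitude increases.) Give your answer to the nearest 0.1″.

Δφ = -6.3″

1″ of latitude = 30.80 m, so Δφ = -194.0 / 30.80 = -6.299″.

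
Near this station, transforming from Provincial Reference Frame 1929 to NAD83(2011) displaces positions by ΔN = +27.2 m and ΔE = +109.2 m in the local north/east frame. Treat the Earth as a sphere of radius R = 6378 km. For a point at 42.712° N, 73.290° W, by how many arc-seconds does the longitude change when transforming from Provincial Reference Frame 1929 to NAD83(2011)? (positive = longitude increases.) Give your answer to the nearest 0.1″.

Δλ = 4.8″

At latitude 42.712°, cos φ = 0.734773.
One radian of longitude at latitude φ spans R cos φ, so Δλ = ΔE / (R cos φ) = 109.2 / (6378000 × 0.734773) = 2.3302e-05 rad = 4.806″.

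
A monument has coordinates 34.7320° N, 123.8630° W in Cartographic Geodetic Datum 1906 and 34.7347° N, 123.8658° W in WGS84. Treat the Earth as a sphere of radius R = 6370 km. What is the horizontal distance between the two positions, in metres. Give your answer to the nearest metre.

394 m

Δφ = 34.7347° − 34.7320° = +0.0027°; Δλ = -123.8658° − -123.8630° = -0.0028°.
1° along a meridian = πR/180 = 111177 m.
ΔN = Δφ × 111177 = 300.2 m; ΔE = Δλ × 111177 × cos(34.7320°) = -0.0028 × 111177 × 0.821826 = -255.8 m.
Distance = √(ΔE² + ΔN²) = √((-255.8)² + 300.2²) = 394.4 m.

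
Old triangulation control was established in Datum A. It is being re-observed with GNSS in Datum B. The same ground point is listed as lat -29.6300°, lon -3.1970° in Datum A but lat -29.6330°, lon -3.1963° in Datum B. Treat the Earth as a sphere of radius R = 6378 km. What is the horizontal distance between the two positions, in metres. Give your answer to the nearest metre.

341 m

Δφ = -29.6330° − -29.6300° = -0.0030°; Δλ = -3.1963° − -3.1970° = +0.0007°.
1° along a meridian = πR/180 = 111317 m.
ΔN = Δφ × 111317 = -334.0 m; ΔE = Δλ × 111317 × cos(-29.6300°) = +0.0007 × 111317 × 0.869236 = 67.7 m.
Distance = √(ΔE² + ΔN²) = √(67.7² + (-334.0)²) = 340.8 m.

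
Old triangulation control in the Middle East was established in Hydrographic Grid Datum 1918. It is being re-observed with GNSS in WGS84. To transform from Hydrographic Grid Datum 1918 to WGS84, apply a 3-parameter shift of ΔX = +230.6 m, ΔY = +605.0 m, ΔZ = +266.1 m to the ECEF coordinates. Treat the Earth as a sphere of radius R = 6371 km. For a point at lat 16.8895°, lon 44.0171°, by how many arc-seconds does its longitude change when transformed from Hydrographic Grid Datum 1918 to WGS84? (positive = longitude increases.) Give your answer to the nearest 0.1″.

Δλ = 9.3″

sin φ = 0.290527, cos φ = 0.956867, sin λ = 0.694873, cos λ = 0.719132.
East component: ΔE = −sin λ·ΔX + cos λ·ΔY = −(0.694873)(230.6) + (0.719132)(605.0) = 274.84 m.
1° of latitude spans πR/180 = 111195 m; at latitude φ, 1° of longitude spans that × cos φ = 106398.7 m, so Δλ = 274.84 / 106398.7 × 3600 = 9.299″.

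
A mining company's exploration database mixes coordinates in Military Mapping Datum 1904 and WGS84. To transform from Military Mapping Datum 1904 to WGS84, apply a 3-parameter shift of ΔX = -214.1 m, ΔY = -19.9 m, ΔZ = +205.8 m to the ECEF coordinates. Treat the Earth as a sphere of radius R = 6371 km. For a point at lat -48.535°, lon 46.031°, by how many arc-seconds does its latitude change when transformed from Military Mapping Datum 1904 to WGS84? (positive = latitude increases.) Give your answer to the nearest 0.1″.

sin φ = -0.749360, cos φ = 0.662162, sin λ = 0.719716, cos λ = 0.694269.
North component: ΔN = −sin φ cos λ·ΔX − sin φ sin λ·ΔY + cos φ·ΔZ = −(-0.749360)(0.694269)(-214.1) − (-0.749360)(0.719716)(-19.9) + (0.662162)(205.8) = 14.15 m.
1° of latitude spans πR/180 = 111195 m, so Δφ = 14.15 / 111195 × 3600 = 0.458″.

Δφ = 0.5″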